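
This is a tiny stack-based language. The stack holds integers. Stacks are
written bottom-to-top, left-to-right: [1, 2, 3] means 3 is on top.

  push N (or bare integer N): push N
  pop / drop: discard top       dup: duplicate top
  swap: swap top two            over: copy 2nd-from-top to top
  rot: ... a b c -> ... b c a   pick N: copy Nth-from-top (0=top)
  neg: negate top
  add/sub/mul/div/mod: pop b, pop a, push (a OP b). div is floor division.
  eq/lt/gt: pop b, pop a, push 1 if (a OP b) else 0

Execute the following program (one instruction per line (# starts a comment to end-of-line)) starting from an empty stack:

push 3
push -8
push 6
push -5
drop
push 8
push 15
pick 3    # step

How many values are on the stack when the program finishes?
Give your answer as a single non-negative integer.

Answer: 6

Derivation:
After 'push 3': stack = [3] (depth 1)
After 'push -8': stack = [3, -8] (depth 2)
After 'push 6': stack = [3, -8, 6] (depth 3)
After 'push -5': stack = [3, -8, 6, -5] (depth 4)
After 'drop': stack = [3, -8, 6] (depth 3)
After 'push 8': stack = [3, -8, 6, 8] (depth 4)
After 'push 15': stack = [3, -8, 6, 8, 15] (depth 5)
After 'pick 3': stack = [3, -8, 6, 8, 15, -8] (depth 6)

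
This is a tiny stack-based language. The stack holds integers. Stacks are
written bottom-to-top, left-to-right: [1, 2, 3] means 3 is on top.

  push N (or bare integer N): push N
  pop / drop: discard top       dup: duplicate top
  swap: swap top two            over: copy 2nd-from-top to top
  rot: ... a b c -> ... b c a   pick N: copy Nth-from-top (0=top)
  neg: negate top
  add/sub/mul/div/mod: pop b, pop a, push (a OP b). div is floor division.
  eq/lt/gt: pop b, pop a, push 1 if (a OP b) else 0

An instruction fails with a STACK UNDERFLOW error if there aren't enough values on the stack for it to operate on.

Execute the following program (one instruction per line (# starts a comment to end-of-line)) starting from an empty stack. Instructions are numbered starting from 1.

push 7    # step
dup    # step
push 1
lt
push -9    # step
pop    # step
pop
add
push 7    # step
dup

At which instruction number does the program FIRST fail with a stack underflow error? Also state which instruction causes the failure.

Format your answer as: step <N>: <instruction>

Answer: step 8: add

Derivation:
Step 1 ('push 7'): stack = [7], depth = 1
Step 2 ('dup'): stack = [7, 7], depth = 2
Step 3 ('push 1'): stack = [7, 7, 1], depth = 3
Step 4 ('lt'): stack = [7, 0], depth = 2
Step 5 ('push -9'): stack = [7, 0, -9], depth = 3
Step 6 ('pop'): stack = [7, 0], depth = 2
Step 7 ('pop'): stack = [7], depth = 1
Step 8 ('add'): needs 2 value(s) but depth is 1 — STACK UNDERFLOW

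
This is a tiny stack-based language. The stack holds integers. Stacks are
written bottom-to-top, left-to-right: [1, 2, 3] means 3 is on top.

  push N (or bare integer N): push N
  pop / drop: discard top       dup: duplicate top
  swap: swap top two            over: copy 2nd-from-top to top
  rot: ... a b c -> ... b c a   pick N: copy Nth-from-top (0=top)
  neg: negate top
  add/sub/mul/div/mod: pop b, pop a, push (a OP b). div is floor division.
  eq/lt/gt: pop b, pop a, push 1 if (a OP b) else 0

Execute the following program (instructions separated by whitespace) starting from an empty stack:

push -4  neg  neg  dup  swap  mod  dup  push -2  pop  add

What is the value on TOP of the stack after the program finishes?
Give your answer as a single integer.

Answer: 0

Derivation:
After 'push -4': [-4]
After 'neg': [4]
After 'neg': [-4]
After 'dup': [-4, -4]
After 'swap': [-4, -4]
After 'mod': [0]
After 'dup': [0, 0]
After 'push -2': [0, 0, -2]
After 'pop': [0, 0]
After 'add': [0]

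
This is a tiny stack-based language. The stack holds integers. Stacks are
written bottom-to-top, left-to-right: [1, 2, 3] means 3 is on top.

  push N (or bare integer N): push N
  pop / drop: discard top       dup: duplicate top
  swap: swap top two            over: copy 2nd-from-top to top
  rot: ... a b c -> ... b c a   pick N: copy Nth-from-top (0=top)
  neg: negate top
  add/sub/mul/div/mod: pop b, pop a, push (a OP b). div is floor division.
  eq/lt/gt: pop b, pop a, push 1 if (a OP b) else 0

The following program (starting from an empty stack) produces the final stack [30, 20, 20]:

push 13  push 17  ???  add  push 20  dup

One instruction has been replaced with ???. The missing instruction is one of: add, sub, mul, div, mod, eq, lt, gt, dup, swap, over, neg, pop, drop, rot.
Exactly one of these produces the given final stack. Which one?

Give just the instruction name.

Answer: swap

Derivation:
Stack before ???: [13, 17]
Stack after ???:  [17, 13]
The instruction that transforms [13, 17] -> [17, 13] is: swap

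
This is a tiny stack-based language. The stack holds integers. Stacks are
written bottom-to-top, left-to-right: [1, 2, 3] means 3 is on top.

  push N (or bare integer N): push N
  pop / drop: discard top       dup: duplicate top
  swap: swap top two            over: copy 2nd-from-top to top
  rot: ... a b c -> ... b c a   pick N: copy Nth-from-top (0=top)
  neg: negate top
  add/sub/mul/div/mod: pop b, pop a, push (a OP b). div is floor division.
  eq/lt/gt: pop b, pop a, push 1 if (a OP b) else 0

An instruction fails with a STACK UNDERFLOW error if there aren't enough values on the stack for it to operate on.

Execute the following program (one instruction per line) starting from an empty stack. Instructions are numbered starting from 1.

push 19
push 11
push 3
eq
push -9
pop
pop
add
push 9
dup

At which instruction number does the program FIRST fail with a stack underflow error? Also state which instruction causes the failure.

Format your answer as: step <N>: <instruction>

Step 1 ('push 19'): stack = [19], depth = 1
Step 2 ('push 11'): stack = [19, 11], depth = 2
Step 3 ('push 3'): stack = [19, 11, 3], depth = 3
Step 4 ('eq'): stack = [19, 0], depth = 2
Step 5 ('push -9'): stack = [19, 0, -9], depth = 3
Step 6 ('pop'): stack = [19, 0], depth = 2
Step 7 ('pop'): stack = [19], depth = 1
Step 8 ('add'): needs 2 value(s) but depth is 1 — STACK UNDERFLOW

Answer: step 8: add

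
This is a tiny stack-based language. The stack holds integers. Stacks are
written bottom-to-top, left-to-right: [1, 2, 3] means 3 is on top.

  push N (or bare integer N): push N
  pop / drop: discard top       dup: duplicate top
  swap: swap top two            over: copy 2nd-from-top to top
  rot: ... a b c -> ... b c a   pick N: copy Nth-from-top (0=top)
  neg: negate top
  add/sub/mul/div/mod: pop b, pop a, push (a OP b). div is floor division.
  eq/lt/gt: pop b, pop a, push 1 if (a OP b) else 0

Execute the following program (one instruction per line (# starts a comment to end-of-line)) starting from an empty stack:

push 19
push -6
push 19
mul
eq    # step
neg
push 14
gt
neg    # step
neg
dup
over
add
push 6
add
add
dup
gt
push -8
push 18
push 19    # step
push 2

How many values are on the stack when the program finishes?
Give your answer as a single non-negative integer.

After 'push 19': stack = [19] (depth 1)
After 'push -6': stack = [19, -6] (depth 2)
After 'push 19': stack = [19, -6, 19] (depth 3)
After 'mul': stack = [19, -114] (depth 2)
After 'eq': stack = [0] (depth 1)
After 'neg': stack = [0] (depth 1)
After 'push 14': stack = [0, 14] (depth 2)
After 'gt': stack = [0] (depth 1)
After 'neg': stack = [0] (depth 1)
After 'neg': stack = [0] (depth 1)
  ...
After 'add': stack = [0, 0] (depth 2)
After 'push 6': stack = [0, 0, 6] (depth 3)
After 'add': stack = [0, 6] (depth 2)
After 'add': stack = [6] (depth 1)
After 'dup': stack = [6, 6] (depth 2)
After 'gt': stack = [0] (depth 1)
After 'push -8': stack = [0, -8] (depth 2)
After 'push 18': stack = [0, -8, 18] (depth 3)
After 'push 19': stack = [0, -8, 18, 19] (depth 4)
After 'push 2': stack = [0, -8, 18, 19, 2] (depth 5)

Answer: 5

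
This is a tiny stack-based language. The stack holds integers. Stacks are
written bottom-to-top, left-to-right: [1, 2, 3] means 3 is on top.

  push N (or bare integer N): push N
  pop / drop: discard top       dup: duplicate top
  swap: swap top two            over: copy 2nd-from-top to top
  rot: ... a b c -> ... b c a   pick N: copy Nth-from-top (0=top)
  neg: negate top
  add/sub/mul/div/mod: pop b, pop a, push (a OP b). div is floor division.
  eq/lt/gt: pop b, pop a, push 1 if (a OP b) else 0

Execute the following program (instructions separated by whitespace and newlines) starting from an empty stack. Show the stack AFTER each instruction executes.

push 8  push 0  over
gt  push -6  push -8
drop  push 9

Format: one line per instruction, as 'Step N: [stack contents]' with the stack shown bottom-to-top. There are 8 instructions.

Step 1: [8]
Step 2: [8, 0]
Step 3: [8, 0, 8]
Step 4: [8, 0]
Step 5: [8, 0, -6]
Step 6: [8, 0, -6, -8]
Step 7: [8, 0, -6]
Step 8: [8, 0, -6, 9]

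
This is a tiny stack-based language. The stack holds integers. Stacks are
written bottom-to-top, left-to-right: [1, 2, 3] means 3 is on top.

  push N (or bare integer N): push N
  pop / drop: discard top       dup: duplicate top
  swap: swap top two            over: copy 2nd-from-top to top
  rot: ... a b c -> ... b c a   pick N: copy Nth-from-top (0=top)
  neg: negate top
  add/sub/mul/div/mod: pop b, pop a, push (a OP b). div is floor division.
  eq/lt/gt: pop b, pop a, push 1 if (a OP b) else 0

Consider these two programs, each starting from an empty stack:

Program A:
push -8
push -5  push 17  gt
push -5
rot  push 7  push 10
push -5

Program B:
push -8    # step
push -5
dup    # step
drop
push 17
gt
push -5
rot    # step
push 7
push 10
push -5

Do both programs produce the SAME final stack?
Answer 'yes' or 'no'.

Program A trace:
  After 'push -8': [-8]
  After 'push -5': [-8, -5]
  After 'push 17': [-8, -5, 17]
  After 'gt': [-8, 0]
  After 'push -5': [-8, 0, -5]
  After 'rot': [0, -5, -8]
  After 'push 7': [0, -5, -8, 7]
  After 'push 10': [0, -5, -8, 7, 10]
  After 'push -5': [0, -5, -8, 7, 10, -5]
Program A final stack: [0, -5, -8, 7, 10, -5]

Program B trace:
  After 'push -8': [-8]
  After 'push -5': [-8, -5]
  After 'dup': [-8, -5, -5]
  After 'drop': [-8, -5]
  After 'push 17': [-8, -5, 17]
  After 'gt': [-8, 0]
  After 'push -5': [-8, 0, -5]
  After 'rot': [0, -5, -8]
  After 'push 7': [0, -5, -8, 7]
  After 'push 10': [0, -5, -8, 7, 10]
  After 'push -5': [0, -5, -8, 7, 10, -5]
Program B final stack: [0, -5, -8, 7, 10, -5]
Same: yes

Answer: yes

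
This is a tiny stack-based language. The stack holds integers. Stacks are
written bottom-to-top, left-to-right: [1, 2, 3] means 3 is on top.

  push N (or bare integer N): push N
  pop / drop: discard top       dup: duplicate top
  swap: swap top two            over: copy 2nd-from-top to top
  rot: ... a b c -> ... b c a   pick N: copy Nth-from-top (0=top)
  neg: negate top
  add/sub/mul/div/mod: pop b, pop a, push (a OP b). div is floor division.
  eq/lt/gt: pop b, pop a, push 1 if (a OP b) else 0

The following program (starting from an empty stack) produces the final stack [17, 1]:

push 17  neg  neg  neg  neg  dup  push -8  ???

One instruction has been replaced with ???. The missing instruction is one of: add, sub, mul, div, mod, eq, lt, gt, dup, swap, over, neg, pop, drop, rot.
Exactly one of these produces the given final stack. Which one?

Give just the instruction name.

Stack before ???: [17, 17, -8]
Stack after ???:  [17, 1]
The instruction that transforms [17, 17, -8] -> [17, 1] is: gt

Answer: gt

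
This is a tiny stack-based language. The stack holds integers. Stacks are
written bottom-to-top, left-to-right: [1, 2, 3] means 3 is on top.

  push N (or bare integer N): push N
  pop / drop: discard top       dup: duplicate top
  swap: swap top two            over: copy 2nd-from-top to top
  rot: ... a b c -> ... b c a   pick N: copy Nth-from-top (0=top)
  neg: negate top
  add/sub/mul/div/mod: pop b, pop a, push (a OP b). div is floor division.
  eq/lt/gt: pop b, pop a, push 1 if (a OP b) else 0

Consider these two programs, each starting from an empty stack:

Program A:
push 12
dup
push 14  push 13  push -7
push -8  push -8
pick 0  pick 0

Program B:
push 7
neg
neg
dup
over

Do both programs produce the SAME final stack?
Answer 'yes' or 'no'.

Program A trace:
  After 'push 12': [12]
  After 'dup': [12, 12]
  After 'push 14': [12, 12, 14]
  After 'push 13': [12, 12, 14, 13]
  After 'push -7': [12, 12, 14, 13, -7]
  After 'push -8': [12, 12, 14, 13, -7, -8]
  After 'push -8': [12, 12, 14, 13, -7, -8, -8]
  After 'pick 0': [12, 12, 14, 13, -7, -8, -8, -8]
  After 'pick 0': [12, 12, 14, 13, -7, -8, -8, -8, -8]
Program A final stack: [12, 12, 14, 13, -7, -8, -8, -8, -8]

Program B trace:
  After 'push 7': [7]
  After 'neg': [-7]
  After 'neg': [7]
  After 'dup': [7, 7]
  After 'over': [7, 7, 7]
Program B final stack: [7, 7, 7]
Same: no

Answer: no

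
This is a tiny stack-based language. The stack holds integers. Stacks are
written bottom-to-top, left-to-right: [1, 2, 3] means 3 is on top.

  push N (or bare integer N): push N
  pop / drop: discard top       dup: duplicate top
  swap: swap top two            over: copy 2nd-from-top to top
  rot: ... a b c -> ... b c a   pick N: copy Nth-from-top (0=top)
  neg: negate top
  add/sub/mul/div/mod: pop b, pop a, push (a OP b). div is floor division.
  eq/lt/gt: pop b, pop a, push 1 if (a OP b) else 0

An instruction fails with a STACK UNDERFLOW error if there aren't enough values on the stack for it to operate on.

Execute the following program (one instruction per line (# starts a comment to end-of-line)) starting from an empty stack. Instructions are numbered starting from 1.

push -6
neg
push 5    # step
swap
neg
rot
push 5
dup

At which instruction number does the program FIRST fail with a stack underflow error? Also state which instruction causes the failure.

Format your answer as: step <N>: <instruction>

Answer: step 6: rot

Derivation:
Step 1 ('push -6'): stack = [-6], depth = 1
Step 2 ('neg'): stack = [6], depth = 1
Step 3 ('push 5'): stack = [6, 5], depth = 2
Step 4 ('swap'): stack = [5, 6], depth = 2
Step 5 ('neg'): stack = [5, -6], depth = 2
Step 6 ('rot'): needs 3 value(s) but depth is 2 — STACK UNDERFLOW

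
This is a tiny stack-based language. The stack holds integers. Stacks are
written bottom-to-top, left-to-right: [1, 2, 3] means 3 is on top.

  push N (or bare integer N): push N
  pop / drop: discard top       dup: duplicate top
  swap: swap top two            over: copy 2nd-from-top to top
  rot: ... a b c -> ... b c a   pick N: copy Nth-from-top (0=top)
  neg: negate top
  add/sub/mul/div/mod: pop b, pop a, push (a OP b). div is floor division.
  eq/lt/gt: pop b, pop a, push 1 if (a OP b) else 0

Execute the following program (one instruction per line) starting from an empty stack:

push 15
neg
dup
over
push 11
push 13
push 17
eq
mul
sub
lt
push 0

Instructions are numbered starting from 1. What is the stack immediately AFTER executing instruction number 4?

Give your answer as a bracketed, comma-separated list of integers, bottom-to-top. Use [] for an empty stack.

Step 1 ('push 15'): [15]
Step 2 ('neg'): [-15]
Step 3 ('dup'): [-15, -15]
Step 4 ('over'): [-15, -15, -15]

Answer: [-15, -15, -15]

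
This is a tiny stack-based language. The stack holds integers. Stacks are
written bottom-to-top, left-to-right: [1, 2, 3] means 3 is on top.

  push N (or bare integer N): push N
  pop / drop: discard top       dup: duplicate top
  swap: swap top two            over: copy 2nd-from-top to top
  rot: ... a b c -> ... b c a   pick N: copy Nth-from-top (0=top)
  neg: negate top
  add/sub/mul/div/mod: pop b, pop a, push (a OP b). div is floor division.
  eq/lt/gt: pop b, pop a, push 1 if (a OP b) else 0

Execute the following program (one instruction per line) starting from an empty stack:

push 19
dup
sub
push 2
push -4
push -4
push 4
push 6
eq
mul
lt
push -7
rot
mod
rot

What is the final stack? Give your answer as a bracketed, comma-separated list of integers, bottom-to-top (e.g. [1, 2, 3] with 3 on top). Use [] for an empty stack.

After 'push 19': [19]
After 'dup': [19, 19]
After 'sub': [0]
After 'push 2': [0, 2]
After 'push -4': [0, 2, -4]
After 'push -4': [0, 2, -4, -4]
After 'push 4': [0, 2, -4, -4, 4]
After 'push 6': [0, 2, -4, -4, 4, 6]
After 'eq': [0, 2, -4, -4, 0]
After 'mul': [0, 2, -4, 0]
After 'lt': [0, 2, 1]
After 'push -7': [0, 2, 1, -7]
After 'rot': [0, 1, -7, 2]
After 'mod': [0, 1, 1]
After 'rot': [1, 1, 0]

Answer: [1, 1, 0]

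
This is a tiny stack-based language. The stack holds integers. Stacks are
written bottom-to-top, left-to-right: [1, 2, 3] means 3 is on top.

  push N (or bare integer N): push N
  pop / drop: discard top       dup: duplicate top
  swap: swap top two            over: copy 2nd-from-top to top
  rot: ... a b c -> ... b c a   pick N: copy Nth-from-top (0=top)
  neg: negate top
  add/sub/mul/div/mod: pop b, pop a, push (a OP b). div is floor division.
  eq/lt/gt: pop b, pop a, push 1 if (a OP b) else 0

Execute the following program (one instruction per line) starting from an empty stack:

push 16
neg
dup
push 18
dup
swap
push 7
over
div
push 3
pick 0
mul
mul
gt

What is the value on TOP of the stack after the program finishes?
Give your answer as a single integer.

After 'push 16': [16]
After 'neg': [-16]
After 'dup': [-16, -16]
After 'push 18': [-16, -16, 18]
After 'dup': [-16, -16, 18, 18]
After 'swap': [-16, -16, 18, 18]
After 'push 7': [-16, -16, 18, 18, 7]
After 'over': [-16, -16, 18, 18, 7, 18]
After 'div': [-16, -16, 18, 18, 0]
After 'push 3': [-16, -16, 18, 18, 0, 3]
After 'pick 0': [-16, -16, 18, 18, 0, 3, 3]
After 'mul': [-16, -16, 18, 18, 0, 9]
After 'mul': [-16, -16, 18, 18, 0]
After 'gt': [-16, -16, 18, 1]

Answer: 1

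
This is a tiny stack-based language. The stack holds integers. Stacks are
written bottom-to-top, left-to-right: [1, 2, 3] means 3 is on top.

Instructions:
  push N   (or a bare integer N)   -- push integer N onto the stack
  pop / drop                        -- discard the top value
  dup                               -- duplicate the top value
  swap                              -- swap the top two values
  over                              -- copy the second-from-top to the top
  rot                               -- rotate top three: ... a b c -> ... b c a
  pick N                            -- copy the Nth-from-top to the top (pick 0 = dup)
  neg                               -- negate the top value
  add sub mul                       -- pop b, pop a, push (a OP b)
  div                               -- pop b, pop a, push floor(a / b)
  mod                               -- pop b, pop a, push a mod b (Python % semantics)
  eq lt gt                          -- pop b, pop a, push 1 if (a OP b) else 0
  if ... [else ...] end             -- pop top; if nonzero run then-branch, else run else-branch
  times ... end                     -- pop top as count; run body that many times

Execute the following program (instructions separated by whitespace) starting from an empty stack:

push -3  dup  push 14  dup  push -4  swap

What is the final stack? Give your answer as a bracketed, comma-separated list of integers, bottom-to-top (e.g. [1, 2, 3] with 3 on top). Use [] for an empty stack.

After 'push -3': [-3]
After 'dup': [-3, -3]
After 'push 14': [-3, -3, 14]
After 'dup': [-3, -3, 14, 14]
After 'push -4': [-3, -3, 14, 14, -4]
After 'swap': [-3, -3, 14, -4, 14]

Answer: [-3, -3, 14, -4, 14]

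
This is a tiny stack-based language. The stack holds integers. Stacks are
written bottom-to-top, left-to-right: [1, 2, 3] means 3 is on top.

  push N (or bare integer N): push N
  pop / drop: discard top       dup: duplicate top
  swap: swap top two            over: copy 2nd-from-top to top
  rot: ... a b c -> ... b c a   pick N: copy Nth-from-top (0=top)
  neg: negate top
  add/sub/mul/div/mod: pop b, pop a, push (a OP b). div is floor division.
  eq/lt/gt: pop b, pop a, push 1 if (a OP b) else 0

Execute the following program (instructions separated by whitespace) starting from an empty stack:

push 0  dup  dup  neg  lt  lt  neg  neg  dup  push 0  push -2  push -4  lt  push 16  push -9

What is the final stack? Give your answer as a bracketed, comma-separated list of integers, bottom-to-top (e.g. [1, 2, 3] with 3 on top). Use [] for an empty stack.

Answer: [0, 0, 0, 0, 16, -9]

Derivation:
After 'push 0': [0]
After 'dup': [0, 0]
After 'dup': [0, 0, 0]
After 'neg': [0, 0, 0]
After 'lt': [0, 0]
After 'lt': [0]
After 'neg': [0]
After 'neg': [0]
After 'dup': [0, 0]
After 'push 0': [0, 0, 0]
After 'push -2': [0, 0, 0, -2]
After 'push -4': [0, 0, 0, -2, -4]
After 'lt': [0, 0, 0, 0]
After 'push 16': [0, 0, 0, 0, 16]
After 'push -9': [0, 0, 0, 0, 16, -9]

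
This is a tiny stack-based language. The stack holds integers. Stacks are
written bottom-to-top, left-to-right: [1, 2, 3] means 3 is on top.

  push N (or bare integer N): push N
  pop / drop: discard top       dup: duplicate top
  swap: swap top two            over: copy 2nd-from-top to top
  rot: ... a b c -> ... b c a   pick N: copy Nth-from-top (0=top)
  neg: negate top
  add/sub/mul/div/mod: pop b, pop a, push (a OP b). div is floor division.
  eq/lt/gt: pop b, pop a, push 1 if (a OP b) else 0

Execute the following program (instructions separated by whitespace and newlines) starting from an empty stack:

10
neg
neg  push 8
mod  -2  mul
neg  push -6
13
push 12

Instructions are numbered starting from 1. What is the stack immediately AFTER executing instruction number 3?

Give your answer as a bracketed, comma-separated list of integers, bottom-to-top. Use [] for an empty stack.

Step 1 ('10'): [10]
Step 2 ('neg'): [-10]
Step 3 ('neg'): [10]

Answer: [10]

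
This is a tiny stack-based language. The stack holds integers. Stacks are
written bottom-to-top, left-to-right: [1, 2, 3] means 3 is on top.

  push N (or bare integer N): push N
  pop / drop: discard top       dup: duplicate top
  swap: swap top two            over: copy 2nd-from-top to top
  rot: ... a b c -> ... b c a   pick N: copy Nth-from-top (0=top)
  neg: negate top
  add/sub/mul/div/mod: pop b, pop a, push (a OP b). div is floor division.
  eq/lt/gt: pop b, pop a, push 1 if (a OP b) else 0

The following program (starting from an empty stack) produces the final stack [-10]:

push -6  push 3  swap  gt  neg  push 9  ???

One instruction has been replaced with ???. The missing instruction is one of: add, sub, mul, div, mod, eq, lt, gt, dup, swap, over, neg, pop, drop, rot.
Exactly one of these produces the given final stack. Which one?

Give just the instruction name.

Stack before ???: [-1, 9]
Stack after ???:  [-10]
The instruction that transforms [-1, 9] -> [-10] is: sub

Answer: sub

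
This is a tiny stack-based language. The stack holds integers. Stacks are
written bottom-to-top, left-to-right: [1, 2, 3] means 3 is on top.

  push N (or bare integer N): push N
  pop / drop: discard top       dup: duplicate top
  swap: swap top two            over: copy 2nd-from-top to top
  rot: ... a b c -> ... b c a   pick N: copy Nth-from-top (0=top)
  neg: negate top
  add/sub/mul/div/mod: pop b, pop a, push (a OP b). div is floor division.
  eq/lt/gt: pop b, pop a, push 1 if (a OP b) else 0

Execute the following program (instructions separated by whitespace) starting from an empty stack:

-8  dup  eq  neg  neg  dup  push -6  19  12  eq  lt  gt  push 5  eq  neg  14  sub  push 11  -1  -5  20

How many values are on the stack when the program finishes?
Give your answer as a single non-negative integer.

After 'push -8': stack = [-8] (depth 1)
After 'dup': stack = [-8, -8] (depth 2)
After 'eq': stack = [1] (depth 1)
After 'neg': stack = [-1] (depth 1)
After 'neg': stack = [1] (depth 1)
After 'dup': stack = [1, 1] (depth 2)
After 'push -6': stack = [1, 1, -6] (depth 3)
After 'push 19': stack = [1, 1, -6, 19] (depth 4)
After 'push 12': stack = [1, 1, -6, 19, 12] (depth 5)
After 'eq': stack = [1, 1, -6, 0] (depth 4)
  ...
After 'gt': stack = [1, 0] (depth 2)
After 'push 5': stack = [1, 0, 5] (depth 3)
After 'eq': stack = [1, 0] (depth 2)
After 'neg': stack = [1, 0] (depth 2)
After 'push 14': stack = [1, 0, 14] (depth 3)
After 'sub': stack = [1, -14] (depth 2)
After 'push 11': stack = [1, -14, 11] (depth 3)
After 'push -1': stack = [1, -14, 11, -1] (depth 4)
After 'push -5': stack = [1, -14, 11, -1, -5] (depth 5)
After 'push 20': stack = [1, -14, 11, -1, -5, 20] (depth 6)

Answer: 6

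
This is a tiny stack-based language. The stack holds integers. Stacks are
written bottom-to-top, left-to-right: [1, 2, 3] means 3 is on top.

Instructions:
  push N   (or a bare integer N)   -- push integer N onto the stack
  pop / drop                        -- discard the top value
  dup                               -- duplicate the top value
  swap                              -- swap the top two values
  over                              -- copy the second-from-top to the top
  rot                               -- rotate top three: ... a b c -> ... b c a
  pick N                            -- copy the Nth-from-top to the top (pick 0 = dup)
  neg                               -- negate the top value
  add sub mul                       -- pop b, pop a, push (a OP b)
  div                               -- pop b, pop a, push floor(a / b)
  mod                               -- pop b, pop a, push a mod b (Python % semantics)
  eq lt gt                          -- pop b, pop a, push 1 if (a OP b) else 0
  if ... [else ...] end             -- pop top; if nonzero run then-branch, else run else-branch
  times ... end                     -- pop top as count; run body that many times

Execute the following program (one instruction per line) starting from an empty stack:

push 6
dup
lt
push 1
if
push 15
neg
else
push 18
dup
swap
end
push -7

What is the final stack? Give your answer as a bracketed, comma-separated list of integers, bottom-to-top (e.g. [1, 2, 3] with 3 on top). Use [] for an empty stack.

After 'push 6': [6]
After 'dup': [6, 6]
After 'lt': [0]
After 'push 1': [0, 1]
After 'if': [0]
After 'push 15': [0, 15]
After 'neg': [0, -15]
After 'push -7': [0, -15, -7]

Answer: [0, -15, -7]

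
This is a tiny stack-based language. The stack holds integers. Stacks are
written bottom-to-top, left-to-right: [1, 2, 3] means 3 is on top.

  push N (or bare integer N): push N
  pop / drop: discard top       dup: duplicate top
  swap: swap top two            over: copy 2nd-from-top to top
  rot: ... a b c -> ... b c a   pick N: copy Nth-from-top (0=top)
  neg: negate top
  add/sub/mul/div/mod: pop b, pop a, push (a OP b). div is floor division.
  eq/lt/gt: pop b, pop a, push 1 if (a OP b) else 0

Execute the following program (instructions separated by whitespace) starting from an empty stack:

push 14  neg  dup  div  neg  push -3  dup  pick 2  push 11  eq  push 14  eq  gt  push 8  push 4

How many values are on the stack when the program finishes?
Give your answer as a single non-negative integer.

After 'push 14': stack = [14] (depth 1)
After 'neg': stack = [-14] (depth 1)
After 'dup': stack = [-14, -14] (depth 2)
After 'div': stack = [1] (depth 1)
After 'neg': stack = [-1] (depth 1)
After 'push -3': stack = [-1, -3] (depth 2)
After 'dup': stack = [-1, -3, -3] (depth 3)
After 'pick 2': stack = [-1, -3, -3, -1] (depth 4)
After 'push 11': stack = [-1, -3, -3, -1, 11] (depth 5)
After 'eq': stack = [-1, -3, -3, 0] (depth 4)
After 'push 14': stack = [-1, -3, -3, 0, 14] (depth 5)
After 'eq': stack = [-1, -3, -3, 0] (depth 4)
After 'gt': stack = [-1, -3, 0] (depth 3)
After 'push 8': stack = [-1, -3, 0, 8] (depth 4)
After 'push 4': stack = [-1, -3, 0, 8, 4] (depth 5)

Answer: 5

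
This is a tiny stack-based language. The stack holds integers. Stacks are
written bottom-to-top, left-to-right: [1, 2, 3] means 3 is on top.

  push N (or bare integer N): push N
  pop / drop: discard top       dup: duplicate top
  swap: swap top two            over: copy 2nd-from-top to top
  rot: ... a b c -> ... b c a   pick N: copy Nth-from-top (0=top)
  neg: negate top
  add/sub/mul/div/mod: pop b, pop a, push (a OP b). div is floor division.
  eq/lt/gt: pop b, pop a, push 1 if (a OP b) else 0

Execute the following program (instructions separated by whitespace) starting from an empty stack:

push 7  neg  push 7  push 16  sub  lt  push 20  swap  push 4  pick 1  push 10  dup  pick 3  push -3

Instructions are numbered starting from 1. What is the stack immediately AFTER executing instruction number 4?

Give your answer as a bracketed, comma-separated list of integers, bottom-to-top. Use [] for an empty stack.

Answer: [-7, 7, 16]

Derivation:
Step 1 ('push 7'): [7]
Step 2 ('neg'): [-7]
Step 3 ('push 7'): [-7, 7]
Step 4 ('push 16'): [-7, 7, 16]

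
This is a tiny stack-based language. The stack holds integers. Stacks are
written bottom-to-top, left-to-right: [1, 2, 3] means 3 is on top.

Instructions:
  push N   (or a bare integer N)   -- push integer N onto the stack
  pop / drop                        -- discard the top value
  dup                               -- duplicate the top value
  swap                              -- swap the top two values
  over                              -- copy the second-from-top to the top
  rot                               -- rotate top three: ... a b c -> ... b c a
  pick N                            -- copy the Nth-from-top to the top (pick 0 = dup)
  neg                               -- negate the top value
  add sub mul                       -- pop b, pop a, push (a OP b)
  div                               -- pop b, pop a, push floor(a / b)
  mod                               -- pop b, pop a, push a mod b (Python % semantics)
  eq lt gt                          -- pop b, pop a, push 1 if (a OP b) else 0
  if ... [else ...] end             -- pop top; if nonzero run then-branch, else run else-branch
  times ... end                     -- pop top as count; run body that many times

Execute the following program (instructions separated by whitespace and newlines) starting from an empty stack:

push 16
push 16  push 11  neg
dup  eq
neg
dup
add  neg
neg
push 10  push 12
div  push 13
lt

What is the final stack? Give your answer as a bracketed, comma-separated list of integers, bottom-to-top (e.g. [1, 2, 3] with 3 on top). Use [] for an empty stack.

Answer: [16, 16, -2, 1]

Derivation:
After 'push 16': [16]
After 'push 16': [16, 16]
After 'push 11': [16, 16, 11]
After 'neg': [16, 16, -11]
After 'dup': [16, 16, -11, -11]
After 'eq': [16, 16, 1]
After 'neg': [16, 16, -1]
After 'dup': [16, 16, -1, -1]
After 'add': [16, 16, -2]
After 'neg': [16, 16, 2]
After 'neg': [16, 16, -2]
After 'push 10': [16, 16, -2, 10]
After 'push 12': [16, 16, -2, 10, 12]
After 'div': [16, 16, -2, 0]
After 'push 13': [16, 16, -2, 0, 13]
After 'lt': [16, 16, -2, 1]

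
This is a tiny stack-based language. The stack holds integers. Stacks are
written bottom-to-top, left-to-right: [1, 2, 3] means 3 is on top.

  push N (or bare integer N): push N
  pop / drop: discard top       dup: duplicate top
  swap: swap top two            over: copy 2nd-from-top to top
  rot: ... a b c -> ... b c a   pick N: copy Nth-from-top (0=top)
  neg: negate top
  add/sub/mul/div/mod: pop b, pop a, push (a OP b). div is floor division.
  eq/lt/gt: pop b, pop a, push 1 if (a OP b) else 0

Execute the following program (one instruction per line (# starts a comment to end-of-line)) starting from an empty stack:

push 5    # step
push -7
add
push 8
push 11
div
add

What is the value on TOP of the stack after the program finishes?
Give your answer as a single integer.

After 'push 5': [5]
After 'push -7': [5, -7]
After 'add': [-2]
After 'push 8': [-2, 8]
After 'push 11': [-2, 8, 11]
After 'div': [-2, 0]
After 'add': [-2]

Answer: -2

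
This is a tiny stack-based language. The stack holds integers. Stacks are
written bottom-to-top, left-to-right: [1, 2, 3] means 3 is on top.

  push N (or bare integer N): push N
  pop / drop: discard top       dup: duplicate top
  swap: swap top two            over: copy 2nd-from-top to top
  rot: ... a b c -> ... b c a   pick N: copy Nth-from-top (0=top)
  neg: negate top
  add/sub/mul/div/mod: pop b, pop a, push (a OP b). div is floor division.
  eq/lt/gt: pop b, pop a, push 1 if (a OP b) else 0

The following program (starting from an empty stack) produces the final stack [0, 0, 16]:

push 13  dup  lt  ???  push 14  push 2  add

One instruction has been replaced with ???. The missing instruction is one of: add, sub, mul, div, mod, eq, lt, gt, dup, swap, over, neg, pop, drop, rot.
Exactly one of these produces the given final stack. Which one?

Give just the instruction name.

Answer: dup

Derivation:
Stack before ???: [0]
Stack after ???:  [0, 0]
The instruction that transforms [0] -> [0, 0] is: dup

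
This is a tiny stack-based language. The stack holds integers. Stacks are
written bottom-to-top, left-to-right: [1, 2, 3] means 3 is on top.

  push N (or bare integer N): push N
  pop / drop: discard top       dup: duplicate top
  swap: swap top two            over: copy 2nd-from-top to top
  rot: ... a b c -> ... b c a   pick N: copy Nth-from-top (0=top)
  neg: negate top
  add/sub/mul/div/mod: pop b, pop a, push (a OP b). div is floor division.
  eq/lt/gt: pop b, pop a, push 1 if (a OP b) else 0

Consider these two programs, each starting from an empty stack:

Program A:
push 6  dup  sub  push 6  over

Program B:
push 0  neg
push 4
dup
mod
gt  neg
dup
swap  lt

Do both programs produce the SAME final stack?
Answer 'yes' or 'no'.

Program A trace:
  After 'push 6': [6]
  After 'dup': [6, 6]
  After 'sub': [0]
  After 'push 6': [0, 6]
  After 'over': [0, 6, 0]
Program A final stack: [0, 6, 0]

Program B trace:
  After 'push 0': [0]
  After 'neg': [0]
  After 'push 4': [0, 4]
  After 'dup': [0, 4, 4]
  After 'mod': [0, 0]
  After 'gt': [0]
  After 'neg': [0]
  After 'dup': [0, 0]
  After 'swap': [0, 0]
  After 'lt': [0]
Program B final stack: [0]
Same: no

Answer: no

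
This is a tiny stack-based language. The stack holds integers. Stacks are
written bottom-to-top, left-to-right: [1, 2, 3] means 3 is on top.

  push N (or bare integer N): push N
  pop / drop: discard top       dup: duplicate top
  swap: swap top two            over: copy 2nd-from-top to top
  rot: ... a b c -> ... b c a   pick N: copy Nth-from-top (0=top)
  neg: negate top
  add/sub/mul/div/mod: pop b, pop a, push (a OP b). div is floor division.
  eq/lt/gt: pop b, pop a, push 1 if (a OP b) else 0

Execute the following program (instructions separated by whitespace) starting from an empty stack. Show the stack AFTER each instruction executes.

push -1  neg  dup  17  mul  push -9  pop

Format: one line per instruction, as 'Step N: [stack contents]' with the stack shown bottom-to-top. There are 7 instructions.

Step 1: [-1]
Step 2: [1]
Step 3: [1, 1]
Step 4: [1, 1, 17]
Step 5: [1, 17]
Step 6: [1, 17, -9]
Step 7: [1, 17]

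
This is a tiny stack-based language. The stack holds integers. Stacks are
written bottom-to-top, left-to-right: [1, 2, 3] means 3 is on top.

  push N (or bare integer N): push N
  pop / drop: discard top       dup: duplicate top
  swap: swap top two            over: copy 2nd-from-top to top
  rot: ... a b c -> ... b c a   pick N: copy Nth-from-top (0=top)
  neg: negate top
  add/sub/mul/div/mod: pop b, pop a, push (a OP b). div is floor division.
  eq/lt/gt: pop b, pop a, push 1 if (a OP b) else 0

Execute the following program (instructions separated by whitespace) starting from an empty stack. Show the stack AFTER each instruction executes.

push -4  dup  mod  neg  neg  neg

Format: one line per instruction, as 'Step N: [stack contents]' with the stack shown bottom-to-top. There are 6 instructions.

Step 1: [-4]
Step 2: [-4, -4]
Step 3: [0]
Step 4: [0]
Step 5: [0]
Step 6: [0]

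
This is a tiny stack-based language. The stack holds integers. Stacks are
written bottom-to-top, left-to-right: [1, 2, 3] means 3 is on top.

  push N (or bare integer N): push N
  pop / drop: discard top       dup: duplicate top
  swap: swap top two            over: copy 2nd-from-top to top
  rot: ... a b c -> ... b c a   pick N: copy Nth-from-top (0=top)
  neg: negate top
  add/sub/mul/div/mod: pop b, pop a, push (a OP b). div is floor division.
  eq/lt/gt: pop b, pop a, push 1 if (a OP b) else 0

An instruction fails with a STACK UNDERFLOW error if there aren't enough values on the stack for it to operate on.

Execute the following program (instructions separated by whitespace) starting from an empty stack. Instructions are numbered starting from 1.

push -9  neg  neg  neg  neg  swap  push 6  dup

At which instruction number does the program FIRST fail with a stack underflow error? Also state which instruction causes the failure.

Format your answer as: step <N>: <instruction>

Answer: step 6: swap

Derivation:
Step 1 ('push -9'): stack = [-9], depth = 1
Step 2 ('neg'): stack = [9], depth = 1
Step 3 ('neg'): stack = [-9], depth = 1
Step 4 ('neg'): stack = [9], depth = 1
Step 5 ('neg'): stack = [-9], depth = 1
Step 6 ('swap'): needs 2 value(s) but depth is 1 — STACK UNDERFLOW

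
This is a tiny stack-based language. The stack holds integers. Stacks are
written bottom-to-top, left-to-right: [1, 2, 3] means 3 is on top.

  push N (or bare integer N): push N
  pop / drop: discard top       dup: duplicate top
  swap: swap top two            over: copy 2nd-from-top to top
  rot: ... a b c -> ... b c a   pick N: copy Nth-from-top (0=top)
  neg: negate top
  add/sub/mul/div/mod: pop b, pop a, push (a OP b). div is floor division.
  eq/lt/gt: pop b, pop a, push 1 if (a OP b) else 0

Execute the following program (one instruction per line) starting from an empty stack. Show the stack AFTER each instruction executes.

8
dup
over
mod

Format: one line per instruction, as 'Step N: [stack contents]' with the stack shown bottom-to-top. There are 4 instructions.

Step 1: [8]
Step 2: [8, 8]
Step 3: [8, 8, 8]
Step 4: [8, 0]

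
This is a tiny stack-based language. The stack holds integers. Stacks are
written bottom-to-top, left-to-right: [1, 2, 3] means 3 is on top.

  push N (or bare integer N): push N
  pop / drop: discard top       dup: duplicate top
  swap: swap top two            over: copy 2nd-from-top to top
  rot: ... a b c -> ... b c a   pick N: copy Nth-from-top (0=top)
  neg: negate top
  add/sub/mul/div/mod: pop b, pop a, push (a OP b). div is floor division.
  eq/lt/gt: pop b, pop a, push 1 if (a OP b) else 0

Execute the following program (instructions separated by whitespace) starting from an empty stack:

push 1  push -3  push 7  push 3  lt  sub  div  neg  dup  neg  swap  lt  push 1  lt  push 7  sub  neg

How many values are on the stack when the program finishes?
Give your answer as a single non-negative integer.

Answer: 1

Derivation:
After 'push 1': stack = [1] (depth 1)
After 'push -3': stack = [1, -3] (depth 2)
After 'push 7': stack = [1, -3, 7] (depth 3)
After 'push 3': stack = [1, -3, 7, 3] (depth 4)
After 'lt': stack = [1, -3, 0] (depth 3)
After 'sub': stack = [1, -3] (depth 2)
After 'div': stack = [-1] (depth 1)
After 'neg': stack = [1] (depth 1)
After 'dup': stack = [1, 1] (depth 2)
After 'neg': stack = [1, -1] (depth 2)
After 'swap': stack = [-1, 1] (depth 2)
After 'lt': stack = [1] (depth 1)
After 'push 1': stack = [1, 1] (depth 2)
After 'lt': stack = [0] (depth 1)
After 'push 7': stack = [0, 7] (depth 2)
After 'sub': stack = [-7] (depth 1)
After 'neg': stack = [7] (depth 1)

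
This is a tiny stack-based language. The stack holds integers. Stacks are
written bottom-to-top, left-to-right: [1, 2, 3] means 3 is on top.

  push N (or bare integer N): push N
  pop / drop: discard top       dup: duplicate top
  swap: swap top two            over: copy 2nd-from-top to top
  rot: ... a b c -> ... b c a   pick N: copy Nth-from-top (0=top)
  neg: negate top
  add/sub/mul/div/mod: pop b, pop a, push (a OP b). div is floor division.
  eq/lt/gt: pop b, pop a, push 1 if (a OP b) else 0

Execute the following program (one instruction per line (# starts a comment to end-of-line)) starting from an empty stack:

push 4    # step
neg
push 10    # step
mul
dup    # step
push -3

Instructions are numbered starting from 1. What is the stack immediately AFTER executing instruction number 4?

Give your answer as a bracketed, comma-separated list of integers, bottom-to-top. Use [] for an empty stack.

Step 1 ('push 4'): [4]
Step 2 ('neg'): [-4]
Step 3 ('push 10'): [-4, 10]
Step 4 ('mul'): [-40]

Answer: [-40]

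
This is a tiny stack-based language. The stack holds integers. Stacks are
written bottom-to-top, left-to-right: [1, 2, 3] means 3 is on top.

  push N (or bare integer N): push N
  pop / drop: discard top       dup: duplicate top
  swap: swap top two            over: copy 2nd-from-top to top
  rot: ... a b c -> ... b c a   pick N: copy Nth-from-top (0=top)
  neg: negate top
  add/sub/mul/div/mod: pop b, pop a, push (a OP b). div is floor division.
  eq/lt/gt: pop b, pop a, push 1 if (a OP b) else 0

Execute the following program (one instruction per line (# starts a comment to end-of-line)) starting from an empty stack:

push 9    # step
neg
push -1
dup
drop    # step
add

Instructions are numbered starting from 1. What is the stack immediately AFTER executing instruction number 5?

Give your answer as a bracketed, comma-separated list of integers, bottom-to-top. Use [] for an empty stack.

Answer: [-9, -1]

Derivation:
Step 1 ('push 9'): [9]
Step 2 ('neg'): [-9]
Step 3 ('push -1'): [-9, -1]
Step 4 ('dup'): [-9, -1, -1]
Step 5 ('drop'): [-9, -1]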